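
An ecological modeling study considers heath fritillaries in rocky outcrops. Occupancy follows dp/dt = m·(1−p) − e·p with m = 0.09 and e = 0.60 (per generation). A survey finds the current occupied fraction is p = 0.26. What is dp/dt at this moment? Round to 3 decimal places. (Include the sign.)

-0.089

Colonization term: m·(1−p) = 0.09×0.7400 = 0.06660.
Extinction term: e·p = 0.15600.
dp/dt = 0.06660 − 0.15600 = -0.08940.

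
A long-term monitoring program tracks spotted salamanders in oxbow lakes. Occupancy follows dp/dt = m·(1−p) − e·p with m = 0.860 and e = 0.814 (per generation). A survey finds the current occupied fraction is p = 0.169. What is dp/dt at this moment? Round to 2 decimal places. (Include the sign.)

0.58

Colonization term: m·(1−p) = 0.860×0.8310 = 0.71466.
Extinction term: e·p = 0.13757.
dp/dt = 0.71466 − 0.13757 = 0.57709.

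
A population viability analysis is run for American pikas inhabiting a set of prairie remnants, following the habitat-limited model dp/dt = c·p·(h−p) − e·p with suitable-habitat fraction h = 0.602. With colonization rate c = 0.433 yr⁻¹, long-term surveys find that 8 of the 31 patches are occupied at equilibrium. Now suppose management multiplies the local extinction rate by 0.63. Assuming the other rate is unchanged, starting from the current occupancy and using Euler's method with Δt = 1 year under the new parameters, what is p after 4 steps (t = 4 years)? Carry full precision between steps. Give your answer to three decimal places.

0.309

Observed p* = 8/31 = 0.25806.
Balance c(h−p*) = e gives e = 0.433×(0.602 − 0.25806) = 0.14892.
Starting from p₀ = 0.25806; update p ← p + (dp/dt)·Δt with the new parameters.
  1  |  dp/dt·Δt = +0.014220  |  p_1 = 0.272284
  2  |  dp/dt·Δt = +0.013327  |  p_2 = 0.285611
  3  |  dp/dt·Δt = +0.012331  |  p_3 = 0.297942
  4  |  dp/dt·Δt = +0.011273  |  p_4 = 0.309215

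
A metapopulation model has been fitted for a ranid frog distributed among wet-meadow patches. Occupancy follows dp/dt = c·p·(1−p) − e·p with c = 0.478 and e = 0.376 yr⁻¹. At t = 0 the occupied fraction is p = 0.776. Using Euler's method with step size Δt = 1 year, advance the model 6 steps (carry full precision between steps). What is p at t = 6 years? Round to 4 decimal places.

0.3234

Update rule: p ← p + [c·p·(1−p) − e·p]·Δt with Δt = 1.
  1  |  dp/dt·Δt = -0.208688  |  p_1 = 0.567312
  2  |  dp/dt·Δt = -0.095975  |  p_2 = 0.471337
  3  |  dp/dt·Δt = -0.058115  |  p_3 = 0.413221
  4  |  dp/dt·Δt = -0.039471  |  p_4 = 0.373751
  5  |  dp/dt·Δt = -0.028649  |  p_5 = 0.345102
  6  |  dp/dt·Δt = -0.021727  |  p_6 = 0.323374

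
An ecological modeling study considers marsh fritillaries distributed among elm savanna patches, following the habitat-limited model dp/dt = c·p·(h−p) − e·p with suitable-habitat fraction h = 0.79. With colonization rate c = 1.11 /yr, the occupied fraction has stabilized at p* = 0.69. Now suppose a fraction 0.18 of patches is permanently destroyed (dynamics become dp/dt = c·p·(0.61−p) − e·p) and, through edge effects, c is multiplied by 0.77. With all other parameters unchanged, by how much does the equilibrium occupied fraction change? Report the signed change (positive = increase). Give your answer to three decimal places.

Balance c(h−p*) = e gives e = 1.11×(0.79 − 0.69000) = 0.11100.
New p* = 0.61 − e/c = 0.61 − 0.11100/0.85470 = 0.48013.
Δp* = 0.48013 − 0.69000 = -0.20987.

-0.210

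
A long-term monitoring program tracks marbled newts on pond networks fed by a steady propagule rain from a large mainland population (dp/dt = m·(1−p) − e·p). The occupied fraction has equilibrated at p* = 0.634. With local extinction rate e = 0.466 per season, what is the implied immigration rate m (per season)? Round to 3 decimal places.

0.807

At equilibrium m(1−p*) = e·p*, so m = e·p*/(1−p*).
m = 0.466 × 0.634 / 0.3660 = 0.2954/0.3660 = 0.8072.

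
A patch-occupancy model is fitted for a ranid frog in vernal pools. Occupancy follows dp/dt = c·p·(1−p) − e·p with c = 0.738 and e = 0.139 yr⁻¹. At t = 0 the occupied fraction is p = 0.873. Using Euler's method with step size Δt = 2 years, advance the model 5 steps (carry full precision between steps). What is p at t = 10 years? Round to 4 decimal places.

Update rule: p ← p + [c·p·(1−p) − e·p]·Δt with Δt = 2.
step 1: Δp = -0.07905, p = 0.79395
step 2: Δp = +0.02074, p = 0.81470
step 3: Δp = -0.00366, p = 0.81104
step 4: Δp = +0.00074, p = 0.81177
step 5: Δp = -0.00015, p = 0.81163

0.8116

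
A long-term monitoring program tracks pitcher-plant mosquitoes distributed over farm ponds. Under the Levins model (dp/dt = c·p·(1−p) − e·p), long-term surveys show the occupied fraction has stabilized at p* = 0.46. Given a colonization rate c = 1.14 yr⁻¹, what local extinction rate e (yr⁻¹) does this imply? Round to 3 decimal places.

At equilibrium c(1−p*) = e.
e = 1.14 × (1 − 0.46) = 1.14 × 0.5400 = 0.6156.

0.616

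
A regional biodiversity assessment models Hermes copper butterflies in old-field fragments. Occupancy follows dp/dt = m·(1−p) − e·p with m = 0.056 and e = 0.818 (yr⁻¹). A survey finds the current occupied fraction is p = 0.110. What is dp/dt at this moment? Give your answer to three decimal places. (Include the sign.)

-0.040

Colonization term: m·(1−p) = 0.056×0.8900 = 0.04984.
Extinction term: e·p = 0.08998.
dp/dt = 0.04984 − 0.08998 = -0.04014.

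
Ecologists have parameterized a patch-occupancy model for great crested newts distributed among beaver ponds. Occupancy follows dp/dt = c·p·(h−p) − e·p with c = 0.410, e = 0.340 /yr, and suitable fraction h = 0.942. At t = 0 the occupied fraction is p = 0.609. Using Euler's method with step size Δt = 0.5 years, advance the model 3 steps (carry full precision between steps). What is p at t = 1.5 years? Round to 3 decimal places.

Update rule: p ← p + [c·p·(h−p) − e·p]·Δt with Δt = 0.5.
  1  |  dp/dt·Δt = -0.061957  |  p_1 = 0.547043
  2  |  dp/dt·Δt = -0.048705  |  p_2 = 0.498338
  3  |  dp/dt·Δt = -0.039393  |  p_3 = 0.458945

0.459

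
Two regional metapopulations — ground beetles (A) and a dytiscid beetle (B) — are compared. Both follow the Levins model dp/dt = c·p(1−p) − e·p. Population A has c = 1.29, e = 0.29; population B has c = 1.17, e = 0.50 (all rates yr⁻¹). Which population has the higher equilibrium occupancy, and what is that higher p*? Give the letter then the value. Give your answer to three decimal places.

A, 0.775

A: p*_A = 1 − 0.29/1.29 = 0.7752.
B: p*_B = 1 − 0.50/1.17 = 0.5726.
A is higher at 0.7752.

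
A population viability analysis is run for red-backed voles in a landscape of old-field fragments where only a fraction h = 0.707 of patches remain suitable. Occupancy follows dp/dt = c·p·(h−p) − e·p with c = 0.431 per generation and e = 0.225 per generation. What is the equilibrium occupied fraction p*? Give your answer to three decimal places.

Setting dp/dt = 0 and dividing by p* gives c·(h−p*) = e.
So p* = h − e/c = 0.707 − 0.225/0.431 = 0.707 − 0.5220 = 0.1850.

0.185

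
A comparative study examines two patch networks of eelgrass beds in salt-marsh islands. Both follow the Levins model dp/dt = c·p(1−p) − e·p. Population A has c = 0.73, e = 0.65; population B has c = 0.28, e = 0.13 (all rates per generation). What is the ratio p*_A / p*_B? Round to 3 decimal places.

0.205

A: p*_A = 1 − 0.65/0.73 = 0.1096.
B: p*_B = 1 − 0.13/0.28 = 0.5357.
p*_A / p*_B = 0.1096/0.5357 = 0.2046.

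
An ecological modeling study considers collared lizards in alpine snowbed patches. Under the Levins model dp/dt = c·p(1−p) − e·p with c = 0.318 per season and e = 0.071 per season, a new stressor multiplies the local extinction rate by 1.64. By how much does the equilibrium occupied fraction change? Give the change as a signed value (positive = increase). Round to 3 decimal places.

-0.143

Before: p* = 1 − 0.071/0.318 = 0.7767.
After the change, c = 0.318, e = 0.11644, so p* = 1 − 0.11644/0.318 = 0.6338.
Δp* = 0.6338 − 0.7767 = -0.1429.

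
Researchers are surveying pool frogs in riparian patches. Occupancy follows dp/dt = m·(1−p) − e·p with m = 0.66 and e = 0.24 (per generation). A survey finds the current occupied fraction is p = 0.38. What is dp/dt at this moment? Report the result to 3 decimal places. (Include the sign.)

0.318

Colonization term: m·(1−p) = 0.66×0.6200 = 0.40920.
Extinction term: e·p = 0.09120.
dp/dt = 0.40920 − 0.09120 = 0.31800.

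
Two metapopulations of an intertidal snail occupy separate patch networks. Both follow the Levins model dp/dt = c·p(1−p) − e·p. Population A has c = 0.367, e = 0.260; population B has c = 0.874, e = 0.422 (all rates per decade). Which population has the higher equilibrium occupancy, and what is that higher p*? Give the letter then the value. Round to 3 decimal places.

B, 0.517

A: p*_A = 1 − 0.260/0.367 = 0.2916.
B: p*_B = 1 − 0.422/0.874 = 0.5172.
B is higher at 0.5172.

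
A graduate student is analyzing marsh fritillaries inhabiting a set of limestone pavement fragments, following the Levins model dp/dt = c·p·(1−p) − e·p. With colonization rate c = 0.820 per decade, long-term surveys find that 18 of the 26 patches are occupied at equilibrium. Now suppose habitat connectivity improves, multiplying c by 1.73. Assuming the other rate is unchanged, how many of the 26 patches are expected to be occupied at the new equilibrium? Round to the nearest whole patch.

21

Observed p* = 18/26 = 0.69231.
Balance c(1−p*) = e gives e = 0.820×(1 − 0.69231) = 0.25231.
New p* = 1 − e/c = 1 − 0.25231/1.41860 = 0.82214.
Expected occupied = 26 × 0.82214 = 21.38 ≈ 21.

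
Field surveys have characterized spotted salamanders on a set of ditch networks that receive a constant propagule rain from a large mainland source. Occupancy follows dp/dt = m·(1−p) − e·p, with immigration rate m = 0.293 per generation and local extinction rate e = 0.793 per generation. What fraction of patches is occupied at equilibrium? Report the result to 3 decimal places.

At equilibrium the propagule rain into empty patches balances local extinction: m(1−p*) = e·p*.
p* = m/(m+e) = 0.293/(0.293+0.793) = 0.293/1.0860 = 0.2698.

0.270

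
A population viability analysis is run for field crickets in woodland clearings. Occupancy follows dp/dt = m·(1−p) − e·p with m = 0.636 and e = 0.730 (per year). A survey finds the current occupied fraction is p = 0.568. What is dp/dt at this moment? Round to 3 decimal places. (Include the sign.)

Colonization term: m·(1−p) = 0.636×0.4320 = 0.27475.
Extinction term: e·p = 0.41464.
dp/dt = 0.27475 − 0.41464 = -0.13989.

-0.140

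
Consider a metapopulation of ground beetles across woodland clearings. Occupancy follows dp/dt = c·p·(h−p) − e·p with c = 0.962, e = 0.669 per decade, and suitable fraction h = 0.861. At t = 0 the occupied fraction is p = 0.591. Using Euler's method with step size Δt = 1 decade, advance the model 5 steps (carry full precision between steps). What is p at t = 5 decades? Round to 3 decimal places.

Update rule: p ← p + [c·p·(h−p) − e·p]·Δt with Δt = 1.
p: 0.59100 → 0.34913  (Δp = -0.24187)
p: 0.34913 → 0.28748  (Δp = -0.06165)
p: 0.28748 → 0.25377  (Δp = -0.03371)
p: 0.25377 → 0.23224  (Δp = -0.02153)
p: 0.23224 → 0.21734  (Δp = -0.01489)

0.217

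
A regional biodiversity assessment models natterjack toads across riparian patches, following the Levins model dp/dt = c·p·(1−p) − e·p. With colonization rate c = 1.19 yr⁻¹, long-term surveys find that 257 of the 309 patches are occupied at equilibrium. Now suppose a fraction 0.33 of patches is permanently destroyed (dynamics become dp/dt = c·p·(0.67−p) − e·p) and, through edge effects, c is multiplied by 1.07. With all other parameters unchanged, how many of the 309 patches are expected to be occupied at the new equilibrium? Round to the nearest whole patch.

158

Observed p* = 257/309 = 0.83172.
Balance c(1−p*) = e gives e = 1.19×(1 − 0.83172) = 0.20025.
New p* = 0.67 − e/c = 0.67 − 0.20025/1.27330 = 0.51273.
Expected occupied = 309 × 0.51273 = 158.43 ≈ 158.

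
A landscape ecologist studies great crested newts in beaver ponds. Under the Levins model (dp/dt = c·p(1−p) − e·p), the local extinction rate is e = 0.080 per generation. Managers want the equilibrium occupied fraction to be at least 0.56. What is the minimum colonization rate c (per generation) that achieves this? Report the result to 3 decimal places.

0.182

p* = 1 − e/c ≥ 0.56 requires e/c ≤ 0.4400, i.e. c ≥ e/0.4400.
c_min = 0.080/0.4400 = 0.1818.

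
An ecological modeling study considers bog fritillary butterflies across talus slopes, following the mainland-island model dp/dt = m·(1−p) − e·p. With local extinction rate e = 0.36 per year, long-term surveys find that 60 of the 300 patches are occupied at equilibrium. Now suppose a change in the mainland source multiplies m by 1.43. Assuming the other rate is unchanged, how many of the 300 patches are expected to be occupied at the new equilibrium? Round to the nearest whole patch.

79

Observed p* = 60/300 = 0.20000.
Balance m(1−p*) = e·p* gives m = e·p*/(1−p*) = 0.36×0.20000/0.80000 = 0.09000.
New p* = m/(m+e) = 0.12870/(0.12870+0.36000) = 0.26335.
Expected occupied = 300 × 0.26335 = 79.00 ≈ 79.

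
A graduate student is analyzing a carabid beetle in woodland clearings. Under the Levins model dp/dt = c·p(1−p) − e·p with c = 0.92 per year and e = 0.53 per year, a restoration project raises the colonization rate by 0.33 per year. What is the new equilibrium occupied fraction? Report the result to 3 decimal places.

Before: p* = 1 − 0.53/0.92 = 0.4239.
After the change, c = 1.25, e = 0.53, so p* = 1 − 0.53/1.25 = 0.5760.

0.576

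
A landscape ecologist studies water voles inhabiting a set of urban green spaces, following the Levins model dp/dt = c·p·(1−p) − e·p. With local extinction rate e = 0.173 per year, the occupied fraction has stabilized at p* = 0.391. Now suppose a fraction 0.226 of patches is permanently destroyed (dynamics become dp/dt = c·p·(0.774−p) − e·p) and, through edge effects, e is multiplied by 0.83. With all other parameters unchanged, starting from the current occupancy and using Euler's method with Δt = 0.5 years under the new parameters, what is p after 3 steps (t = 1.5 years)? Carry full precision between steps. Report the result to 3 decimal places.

0.372

Balance c(1−p*) = e gives c = e/(1 − 0.39100) = 0.173/0.60900 = 0.28407.
Starting from p₀ = 0.39100; update p ← p + (dp/dt)·Δt with the new parameters.
t = 0.5: p = 0.39100 + (-0.00680) = 0.38420
t = 1: p = 0.38420 + (-0.00631) = 0.37789
t = 1.5: p = 0.37789 + (-0.00587) = 0.37202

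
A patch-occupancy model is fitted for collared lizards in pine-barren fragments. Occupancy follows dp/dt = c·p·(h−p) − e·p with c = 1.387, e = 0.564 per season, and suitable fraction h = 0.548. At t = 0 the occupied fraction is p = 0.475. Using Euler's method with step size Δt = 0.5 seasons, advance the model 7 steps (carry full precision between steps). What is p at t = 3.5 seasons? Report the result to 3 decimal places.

Update rule: p ← p + [c·p·(h−p) − e·p]·Δt with Δt = 0.5.
p: 0.47500 → 0.36510  (Δp = -0.10990)
p: 0.36510 → 0.30845  (Δp = -0.05665)
p: 0.30845 → 0.27271  (Δp = -0.03574)
p: 0.27271 → 0.24787  (Δp = -0.02484)
p: 0.24787 → 0.22956  (Δp = -0.01831)
p: 0.22956 → 0.21552  (Δp = -0.01404)
p: 0.21552 → 0.20444  (Δp = -0.01108)

0.204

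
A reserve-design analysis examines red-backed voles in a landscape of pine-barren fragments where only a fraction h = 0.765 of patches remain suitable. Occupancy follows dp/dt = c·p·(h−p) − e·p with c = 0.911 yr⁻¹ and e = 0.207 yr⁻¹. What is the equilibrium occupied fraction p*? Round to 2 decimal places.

0.54

Setting dp/dt = 0 and dividing by p* gives c·(h−p*) = e.
So p* = h − e/c = 0.765 − 0.207/0.911 = 0.765 − 0.2272 = 0.5378.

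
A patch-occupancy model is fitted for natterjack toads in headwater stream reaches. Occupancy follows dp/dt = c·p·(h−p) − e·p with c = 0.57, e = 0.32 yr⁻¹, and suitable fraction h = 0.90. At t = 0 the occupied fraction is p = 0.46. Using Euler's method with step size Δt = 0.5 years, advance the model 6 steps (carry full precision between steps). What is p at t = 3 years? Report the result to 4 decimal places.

Update rule: p ← p + [c·p·(h−p) − e·p]·Δt with Δt = 0.5.
  1  |  dp/dt·Δt = -0.015916  |  p_1 = 0.444084
  2  |  dp/dt·Δt = -0.013351  |  p_2 = 0.430733
  3  |  dp/dt·Δt = -0.011311  |  p_3 = 0.419422
  4  |  dp/dt·Δt = -0.009662  |  p_4 = 0.409761
  5  |  dp/dt·Δt = -0.008311  |  p_5 = 0.401450
  6  |  dp/dt·Δt = -0.007191  |  p_6 = 0.394259

0.3943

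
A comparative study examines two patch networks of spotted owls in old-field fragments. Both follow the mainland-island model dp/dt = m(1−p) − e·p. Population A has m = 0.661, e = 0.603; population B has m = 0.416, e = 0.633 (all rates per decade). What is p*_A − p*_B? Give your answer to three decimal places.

0.126

A: p*_A = m/(m+e) = 0.661/1.2640 = 0.5229.
B: p*_B = 0.416/1.0490 = 0.3966.
p*_A − p*_B = 0.5229 − 0.3966 = 0.1264.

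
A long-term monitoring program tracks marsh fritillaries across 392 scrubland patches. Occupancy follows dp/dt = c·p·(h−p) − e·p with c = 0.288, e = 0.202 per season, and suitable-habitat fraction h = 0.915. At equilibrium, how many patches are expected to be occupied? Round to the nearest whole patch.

p* = h − e/c = 0.915 − 0.7014 = 0.2136.
Expected occupied patches = N × p* = 392 × 0.2136 = 83.74 ≈ 84.

84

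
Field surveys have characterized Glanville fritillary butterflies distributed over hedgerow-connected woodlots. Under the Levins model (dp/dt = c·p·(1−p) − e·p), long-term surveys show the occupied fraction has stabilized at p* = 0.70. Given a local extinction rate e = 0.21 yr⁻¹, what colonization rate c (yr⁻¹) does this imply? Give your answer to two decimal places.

At equilibrium c(1−p*) = e, so c = e/(1−p*).
c = 0.21/(1 − 0.70) = 0.21/0.3000 = 0.7000.

0.70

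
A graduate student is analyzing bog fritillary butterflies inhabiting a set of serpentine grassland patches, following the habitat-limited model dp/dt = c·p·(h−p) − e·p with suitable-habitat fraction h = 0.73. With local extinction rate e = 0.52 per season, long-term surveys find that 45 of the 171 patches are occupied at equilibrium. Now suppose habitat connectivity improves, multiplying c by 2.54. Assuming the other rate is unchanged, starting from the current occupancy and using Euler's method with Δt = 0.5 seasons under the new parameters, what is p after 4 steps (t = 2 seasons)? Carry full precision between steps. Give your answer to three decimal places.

Observed p* = 45/171 = 0.26316.
Balance c(h−p*) = e gives c = e/(0.73 − 0.26316) = 0.52/0.46684 = 1.11387.
Starting from p₀ = 0.26316; update p ← p + (dp/dt)·Δt with the new parameters.
  1  |  dp/dt·Δt = +0.105368  |  p_1 = 0.368526
  2  |  dp/dt·Δt = +0.092627  |  p_2 = 0.461153
  3  |  dp/dt·Δt = +0.055483  |  p_3 = 0.516636
  4  |  dp/dt·Δt = +0.021609  |  p_4 = 0.538245

0.538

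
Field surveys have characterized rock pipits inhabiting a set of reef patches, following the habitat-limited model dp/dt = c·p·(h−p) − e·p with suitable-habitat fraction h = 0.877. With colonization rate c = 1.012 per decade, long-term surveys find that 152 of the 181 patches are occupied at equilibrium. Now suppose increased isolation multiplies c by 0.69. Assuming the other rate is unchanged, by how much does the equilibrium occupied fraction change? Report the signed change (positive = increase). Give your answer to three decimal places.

-0.017

Observed p* = 152/181 = 0.83978.
Balance c(h−p*) = e gives e = 1.012×(0.877 − 0.83978) = 0.03767.
New p* = 0.877 − e/c = 0.877 − 0.03767/0.69828 = 0.82305.
Δp* = 0.82305 − 0.83978 = -0.01673.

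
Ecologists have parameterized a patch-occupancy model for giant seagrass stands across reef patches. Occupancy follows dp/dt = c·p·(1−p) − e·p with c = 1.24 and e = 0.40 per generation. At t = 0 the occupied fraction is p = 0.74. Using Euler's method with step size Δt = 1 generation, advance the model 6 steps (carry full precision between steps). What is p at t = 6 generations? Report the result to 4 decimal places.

0.6774

Update rule: p ← p + [c·p·(1−p) − e·p]·Δt with Δt = 1.
t = 1: p = 0.74000 + (-0.05742) = 0.68258
t = 2: p = 0.68258 + (-0.00436) = 0.67821
t = 3: p = 0.67821 + (-0.00067) = 0.67755
t = 4: p = 0.67755 + (-0.00011) = 0.67744
t = 5: p = 0.67744 + (-0.00002) = 0.67742
t = 6: p = 0.67742 + (-0.00000) = 0.67742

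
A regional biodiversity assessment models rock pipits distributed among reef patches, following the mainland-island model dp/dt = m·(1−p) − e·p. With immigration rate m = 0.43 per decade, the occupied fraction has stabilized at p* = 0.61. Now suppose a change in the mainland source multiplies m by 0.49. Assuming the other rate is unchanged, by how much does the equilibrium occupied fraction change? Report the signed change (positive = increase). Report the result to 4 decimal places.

-0.1761

Balance m(1−p*) = e·p* gives e = m(1−p*)/p* = 0.43×0.39000/0.61000 = 0.27492.
New p* = m/(m+e) = 0.21070/(0.21070+0.27492) = 0.43388.
Δp* = 0.43388 − 0.61000 = -0.17612.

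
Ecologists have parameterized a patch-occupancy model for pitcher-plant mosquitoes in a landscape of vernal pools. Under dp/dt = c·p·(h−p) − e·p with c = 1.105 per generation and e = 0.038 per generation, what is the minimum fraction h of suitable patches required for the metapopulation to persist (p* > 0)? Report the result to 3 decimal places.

p* = h − e/c is positive only when h > e/c.
h_min = e/c = 0.038/1.105 = 0.0344.

0.034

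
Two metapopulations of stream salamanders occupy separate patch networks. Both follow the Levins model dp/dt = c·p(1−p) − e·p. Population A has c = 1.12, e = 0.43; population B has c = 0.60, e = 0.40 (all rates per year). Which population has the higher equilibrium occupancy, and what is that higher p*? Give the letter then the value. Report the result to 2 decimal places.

A: p*_A = 1 − 0.43/1.12 = 0.6161.
B: p*_B = 1 − 0.40/0.60 = 0.3333.
A is higher at 0.6161.

A, 0.62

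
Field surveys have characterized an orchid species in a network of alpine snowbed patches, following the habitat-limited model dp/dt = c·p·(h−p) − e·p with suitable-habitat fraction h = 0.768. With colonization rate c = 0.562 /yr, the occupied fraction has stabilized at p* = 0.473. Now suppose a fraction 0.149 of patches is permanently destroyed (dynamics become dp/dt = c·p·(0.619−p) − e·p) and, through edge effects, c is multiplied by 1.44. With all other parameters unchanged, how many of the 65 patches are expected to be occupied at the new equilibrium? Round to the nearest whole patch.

27

Balance c(h−p*) = e gives e = 0.562×(0.768 − 0.47300) = 0.16579.
New p* = 0.619 − e/c = 0.619 − 0.16579/0.80928 = 0.41414.
Expected occupied = 65 × 0.41414 = 26.92 ≈ 27.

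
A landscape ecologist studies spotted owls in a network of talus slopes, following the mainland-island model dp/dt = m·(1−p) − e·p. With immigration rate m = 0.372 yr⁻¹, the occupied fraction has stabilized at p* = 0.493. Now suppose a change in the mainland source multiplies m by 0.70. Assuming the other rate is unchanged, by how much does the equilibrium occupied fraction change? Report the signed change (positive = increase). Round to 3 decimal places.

-0.088

Balance m(1−p*) = e·p* gives e = m(1−p*)/p* = 0.372×0.50700/0.49300 = 0.38256.
New p* = m/(m+e) = 0.26040/(0.26040+0.38256) = 0.40500.
Δp* = 0.40500 − 0.49300 = -0.08800.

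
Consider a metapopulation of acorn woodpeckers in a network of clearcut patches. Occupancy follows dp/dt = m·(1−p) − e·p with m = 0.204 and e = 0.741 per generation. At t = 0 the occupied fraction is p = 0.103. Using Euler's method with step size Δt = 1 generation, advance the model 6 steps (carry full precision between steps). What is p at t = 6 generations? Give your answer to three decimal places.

Update rule: p ← p + [m·(1−p) − e·p]·Δt with Δt = 1.
step 1: Δp = +0.10666, p = 0.20966
step 2: Δp = +0.00587, p = 0.21553
step 3: Δp = +0.00032, p = 0.21585
step 4: Δp = +0.00002, p = 0.21587
step 5: Δp = +0.00000, p = 0.21587
step 6: Δp = +0.00000, p = 0.21587

0.216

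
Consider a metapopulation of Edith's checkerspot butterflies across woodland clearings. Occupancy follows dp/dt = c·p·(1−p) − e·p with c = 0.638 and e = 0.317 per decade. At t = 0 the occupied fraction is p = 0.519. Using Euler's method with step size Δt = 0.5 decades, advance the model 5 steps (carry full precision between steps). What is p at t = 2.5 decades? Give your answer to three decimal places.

0.510

Update rule: p ← p + [c·p·(1−p) − e·p]·Δt with Δt = 0.5.
t = 0.5: p = 0.51900 + (-0.00263) = 0.51637
t = 1: p = 0.51637 + (-0.00218) = 0.51419
t = 1.5: p = 0.51419 + (-0.00181) = 0.51238
t = 2: p = 0.51238 + (-0.00151) = 0.51087
t = 2.5: p = 0.51087 + (-0.00126) = 0.50961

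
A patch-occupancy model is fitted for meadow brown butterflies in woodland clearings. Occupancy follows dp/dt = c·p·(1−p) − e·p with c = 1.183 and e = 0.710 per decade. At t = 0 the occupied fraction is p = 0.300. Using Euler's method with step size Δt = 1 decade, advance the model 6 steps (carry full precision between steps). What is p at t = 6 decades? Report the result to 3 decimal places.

Update rule: p ← p + [c·p·(1−p) − e·p]·Δt with Δt = 1.
p: 0.30000 → 0.33543  (Δp = +0.03543)
p: 0.33543 → 0.36099  (Δp = +0.02556)
p: 0.36099 → 0.37757  (Δp = +0.01659)
p: 0.37757 → 0.38752  (Δp = +0.00994)
p: 0.38752 → 0.39316  (Δp = +0.00565)
p: 0.39316 → 0.39626  (Δp = +0.00310)

0.396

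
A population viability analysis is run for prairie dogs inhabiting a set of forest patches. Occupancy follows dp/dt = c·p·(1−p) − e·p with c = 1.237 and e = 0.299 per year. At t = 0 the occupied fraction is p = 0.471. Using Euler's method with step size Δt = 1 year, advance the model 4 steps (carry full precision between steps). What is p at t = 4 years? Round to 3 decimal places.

0.758

Update rule: p ← p + [c·p·(1−p) − e·p]·Δt with Δt = 1.
t = 1: p = 0.47100 + (+0.16738) = 0.63838
t = 2: p = 0.63838 + (+0.09469) = 0.73307
t = 3: p = 0.73307 + (+0.02287) = 0.75594
t = 4: p = 0.75594 + (+0.00220) = 0.75813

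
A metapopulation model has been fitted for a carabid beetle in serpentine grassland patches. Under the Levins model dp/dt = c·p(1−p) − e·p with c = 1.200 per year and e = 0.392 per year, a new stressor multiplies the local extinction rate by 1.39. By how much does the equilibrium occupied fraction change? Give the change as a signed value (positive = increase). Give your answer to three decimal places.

Before: p* = 1 − 0.392/1.200 = 0.6733.
After the change, c = 1.2, e = 0.54488, so p* = 1 − 0.54488/1.2 = 0.5459.
Δp* = 0.5459 − 0.6733 = -0.1274.

-0.127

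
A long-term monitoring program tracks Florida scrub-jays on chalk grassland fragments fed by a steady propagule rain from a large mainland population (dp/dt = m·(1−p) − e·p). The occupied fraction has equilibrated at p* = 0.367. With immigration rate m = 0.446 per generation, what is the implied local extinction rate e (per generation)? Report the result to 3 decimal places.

At equilibrium m(1−p*) = e·p*, so e = m(1−p*)/p*.
e = 0.446 × 0.6330 / 0.367 = 0.7693.

0.769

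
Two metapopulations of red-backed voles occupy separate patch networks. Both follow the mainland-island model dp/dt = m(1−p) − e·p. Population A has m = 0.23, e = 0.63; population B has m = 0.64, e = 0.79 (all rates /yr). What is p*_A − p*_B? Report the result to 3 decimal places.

A: p*_A = m/(m+e) = 0.23/0.8600 = 0.2674.
B: p*_B = 0.64/1.4300 = 0.4476.
p*_A − p*_B = 0.2674 − 0.4476 = -0.1801.

-0.180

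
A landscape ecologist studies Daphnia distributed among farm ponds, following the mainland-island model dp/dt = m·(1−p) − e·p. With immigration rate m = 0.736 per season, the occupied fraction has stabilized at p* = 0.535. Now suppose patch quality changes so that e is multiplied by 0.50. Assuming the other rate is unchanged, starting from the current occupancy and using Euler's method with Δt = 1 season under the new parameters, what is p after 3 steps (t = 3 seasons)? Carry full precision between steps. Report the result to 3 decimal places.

0.697

Balance m(1−p*) = e·p* gives e = m(1−p*)/p* = 0.736×0.46500/0.53500 = 0.63970.
Starting from p₀ = 0.53500; update p ← p + (dp/dt)·Δt with the new parameters.
t = 1: p = 0.53500 + (+0.17112) = 0.70612
t = 2: p = 0.70612 + (-0.00956) = 0.69656
t = 3: p = 0.69656 + (+0.00053) = 0.69710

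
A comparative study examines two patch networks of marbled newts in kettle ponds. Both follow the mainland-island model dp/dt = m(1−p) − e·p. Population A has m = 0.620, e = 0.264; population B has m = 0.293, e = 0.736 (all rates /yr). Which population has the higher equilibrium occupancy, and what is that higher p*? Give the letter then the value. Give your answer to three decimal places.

A: p*_A = m/(m+e) = 0.620/0.8840 = 0.7014.
B: p*_B = 0.293/1.0290 = 0.2847.
A is higher at 0.7014.

A, 0.701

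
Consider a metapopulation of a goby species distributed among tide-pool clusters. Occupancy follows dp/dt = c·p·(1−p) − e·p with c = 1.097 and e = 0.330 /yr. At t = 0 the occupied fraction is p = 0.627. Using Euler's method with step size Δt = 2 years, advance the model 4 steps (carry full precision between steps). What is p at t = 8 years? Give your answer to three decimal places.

0.695

Update rule: p ← p + [c·p·(1−p) − e·p]·Δt with Δt = 2.
t = 2: p = 0.62700 + (+0.09929) = 0.72629
t = 4: p = 0.72629 + (-0.04320) = 0.68309
t = 6: p = 0.68309 + (+0.02412) = 0.70720
t = 8: p = 0.70720 + (-0.01245) = 0.69475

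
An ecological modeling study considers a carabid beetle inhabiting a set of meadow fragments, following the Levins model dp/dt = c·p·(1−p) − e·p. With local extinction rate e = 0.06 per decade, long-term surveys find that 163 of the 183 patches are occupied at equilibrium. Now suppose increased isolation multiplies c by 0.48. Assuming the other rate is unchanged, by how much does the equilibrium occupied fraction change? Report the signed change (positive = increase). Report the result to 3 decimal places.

Observed p* = 163/183 = 0.89071.
Balance c(1−p*) = e gives c = e/(1 − 0.89071) = 0.06/0.10929 = 0.54900.
New p* = 1 − e/c = 1 − 0.06000/0.26352 = 0.77231.
Δp* = 0.77231 − 0.89071 = -0.11840.

-0.118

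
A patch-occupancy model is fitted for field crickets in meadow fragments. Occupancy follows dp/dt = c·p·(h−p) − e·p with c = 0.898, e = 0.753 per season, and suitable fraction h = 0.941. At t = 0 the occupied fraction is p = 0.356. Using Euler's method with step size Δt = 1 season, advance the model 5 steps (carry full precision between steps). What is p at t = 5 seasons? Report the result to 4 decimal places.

0.1723

Update rule: p ← p + [c·p·(h−p) − e·p]·Δt with Δt = 1.
step 1: Δp = -0.08105, p = 0.27495
step 2: Δp = -0.04259, p = 0.23236
step 3: Δp = -0.02710, p = 0.20526
step 4: Δp = -0.01895, p = 0.18631
step 5: Δp = -0.01403, p = 0.17229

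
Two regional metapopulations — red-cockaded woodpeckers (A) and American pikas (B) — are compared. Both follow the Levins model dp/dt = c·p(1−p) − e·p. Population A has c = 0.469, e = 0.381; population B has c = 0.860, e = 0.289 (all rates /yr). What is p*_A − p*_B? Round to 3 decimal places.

A: p*_A = 1 − 0.381/0.469 = 0.1876.
B: p*_B = 1 − 0.289/0.860 = 0.6640.
p*_A − p*_B = 0.1876 − 0.6640 = -0.4763.

-0.476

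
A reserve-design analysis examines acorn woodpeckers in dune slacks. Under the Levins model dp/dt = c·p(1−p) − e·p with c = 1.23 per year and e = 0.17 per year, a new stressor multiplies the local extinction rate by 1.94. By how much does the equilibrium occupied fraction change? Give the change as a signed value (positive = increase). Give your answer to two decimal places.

Before: p* = 1 − 0.17/1.23 = 0.8618.
After the change, c = 1.23, e = 0.3298, so p* = 1 − 0.3298/1.23 = 0.7319.
Δp* = 0.7319 − 0.8618 = -0.1299.

-0.13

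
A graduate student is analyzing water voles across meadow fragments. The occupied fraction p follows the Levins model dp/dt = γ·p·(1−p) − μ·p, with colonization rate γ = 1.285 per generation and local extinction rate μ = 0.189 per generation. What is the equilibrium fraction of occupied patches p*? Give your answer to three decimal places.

0.853

Setting dp/dt = 0 and dividing through by p* gives γ·(1−p*) = μ.
So p* = 1 − μ/γ = 1 − 0.189/1.285 = 1 − 0.1471 = 0.8529.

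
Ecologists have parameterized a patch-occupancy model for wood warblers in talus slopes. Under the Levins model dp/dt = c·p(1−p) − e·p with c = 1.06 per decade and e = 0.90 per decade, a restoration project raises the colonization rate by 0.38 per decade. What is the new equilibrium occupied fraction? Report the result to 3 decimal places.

0.375

Before: p* = 1 − 0.90/1.06 = 0.1509.
After the change, c = 1.44, e = 0.9, so p* = 1 − 0.9/1.44 = 0.3750.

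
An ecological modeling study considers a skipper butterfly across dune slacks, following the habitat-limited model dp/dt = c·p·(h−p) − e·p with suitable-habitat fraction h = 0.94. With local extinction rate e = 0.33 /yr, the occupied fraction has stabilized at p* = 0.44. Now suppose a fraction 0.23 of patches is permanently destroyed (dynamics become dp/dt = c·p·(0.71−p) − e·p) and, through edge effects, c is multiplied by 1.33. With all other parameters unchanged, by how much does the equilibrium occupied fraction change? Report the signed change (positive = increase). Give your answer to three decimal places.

-0.106

Balance c(h−p*) = e gives c = e/(0.94 − 0.44000) = 0.33/0.50000 = 0.66000.
New p* = 0.71 − e/c = 0.71 − 0.33000/0.87780 = 0.33406.
Δp* = 0.33406 − 0.44000 = -0.10594.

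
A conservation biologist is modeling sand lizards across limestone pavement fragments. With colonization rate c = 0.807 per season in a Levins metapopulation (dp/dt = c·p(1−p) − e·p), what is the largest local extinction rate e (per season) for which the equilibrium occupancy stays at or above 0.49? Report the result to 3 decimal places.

0.412

1 − e/c ≥ 0.49 ⇒ e ≤ c(1 − 0.49) = 0.807 × 0.5100.
e_max = 0.4116.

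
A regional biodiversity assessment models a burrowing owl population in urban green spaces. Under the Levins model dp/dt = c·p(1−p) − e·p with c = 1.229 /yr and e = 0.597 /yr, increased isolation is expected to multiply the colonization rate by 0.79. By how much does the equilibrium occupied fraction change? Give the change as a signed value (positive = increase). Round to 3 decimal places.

Before: p* = 1 − 0.597/1.229 = 0.5142.
After the change, c = 0.97091, e = 0.597, so p* = 1 − 0.597/0.97091 = 0.3851.
Δp* = 0.3851 − 0.5142 = -0.1291.

-0.129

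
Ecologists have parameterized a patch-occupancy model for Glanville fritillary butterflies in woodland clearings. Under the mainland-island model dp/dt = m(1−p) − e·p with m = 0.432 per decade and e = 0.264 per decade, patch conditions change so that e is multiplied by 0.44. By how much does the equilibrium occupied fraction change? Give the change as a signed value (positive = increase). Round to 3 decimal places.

Before: p* = 0.432/(0.432+0.264) = 0.6207.
After: m = 0.432, e = 0.11616; p* = 0.432/0.5482 = 0.7881.
Δp* = 0.7881 − 0.6207 = +0.1674.

0.167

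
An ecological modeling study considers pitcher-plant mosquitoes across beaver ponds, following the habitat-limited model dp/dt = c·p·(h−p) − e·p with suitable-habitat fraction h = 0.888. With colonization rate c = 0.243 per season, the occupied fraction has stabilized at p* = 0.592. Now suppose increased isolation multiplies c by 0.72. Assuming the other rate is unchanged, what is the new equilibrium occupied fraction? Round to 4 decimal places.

Balance c(h−p*) = e gives e = 0.243×(0.888 − 0.59200) = 0.07193.
New p* = 0.888 − e/c = 0.888 − 0.07193/0.17496 = 0.47688.

0.4769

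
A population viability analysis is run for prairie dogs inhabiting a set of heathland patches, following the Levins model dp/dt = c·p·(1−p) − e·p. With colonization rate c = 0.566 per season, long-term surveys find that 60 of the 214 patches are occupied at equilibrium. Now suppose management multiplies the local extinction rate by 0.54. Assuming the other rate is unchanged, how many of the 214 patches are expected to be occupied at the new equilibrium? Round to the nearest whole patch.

Observed p* = 60/214 = 0.28037.
Balance c(1−p*) = e gives e = 0.566×(1 − 0.28037) = 0.40731.
New p* = 1 − e/c = 1 − 0.21995/0.56600 = 0.61140.
Expected occupied = 214 × 0.61140 = 130.84 ≈ 131.

131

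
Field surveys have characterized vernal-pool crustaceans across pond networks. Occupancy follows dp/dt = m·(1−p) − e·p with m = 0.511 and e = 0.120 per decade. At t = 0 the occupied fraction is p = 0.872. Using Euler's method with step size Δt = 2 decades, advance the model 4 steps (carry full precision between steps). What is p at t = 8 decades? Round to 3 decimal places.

Update rule: p ← p + [m·(1−p) − e·p]·Δt with Δt = 2.
step 1: Δp = -0.07846, p = 0.79354
step 2: Δp = +0.02056, p = 0.81409
step 3: Δp = -0.00539, p = 0.80871
step 4: Δp = +0.00141, p = 0.81012

0.810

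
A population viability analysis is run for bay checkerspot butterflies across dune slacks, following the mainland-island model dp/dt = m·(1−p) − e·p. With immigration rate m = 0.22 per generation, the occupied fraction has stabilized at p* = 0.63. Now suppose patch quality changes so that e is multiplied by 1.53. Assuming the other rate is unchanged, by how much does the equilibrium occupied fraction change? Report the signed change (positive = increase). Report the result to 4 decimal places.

-0.1033

Balance m(1−p*) = e·p* gives e = m(1−p*)/p* = 0.22×0.37000/0.63000 = 0.12921.
New p* = m/(m+e) = 0.22000/(0.22000+0.19769) = 0.52671.
Δp* = 0.52671 − 0.63000 = -0.10329.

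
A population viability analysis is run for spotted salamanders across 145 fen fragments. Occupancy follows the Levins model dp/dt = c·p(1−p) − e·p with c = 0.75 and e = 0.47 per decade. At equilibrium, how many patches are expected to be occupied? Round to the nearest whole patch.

p* = 1 − e/c = 1 − 0.47/0.75 = 0.3733.
Expected occupied patches = N × p* = 145 × 0.3733 = 54.13 ≈ 54.

54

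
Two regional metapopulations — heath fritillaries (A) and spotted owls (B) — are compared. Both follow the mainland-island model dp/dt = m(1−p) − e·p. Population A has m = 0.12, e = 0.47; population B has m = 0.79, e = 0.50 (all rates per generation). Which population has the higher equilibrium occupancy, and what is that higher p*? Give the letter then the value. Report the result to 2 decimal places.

B, 0.61

A: p*_A = m/(m+e) = 0.12/0.5900 = 0.2034.
B: p*_B = 0.79/1.2900 = 0.6124.
B is higher at 0.6124.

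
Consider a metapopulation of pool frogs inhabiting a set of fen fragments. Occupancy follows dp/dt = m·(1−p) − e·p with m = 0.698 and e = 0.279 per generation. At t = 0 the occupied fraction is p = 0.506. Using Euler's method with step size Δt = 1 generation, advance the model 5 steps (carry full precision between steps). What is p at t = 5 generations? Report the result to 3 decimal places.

Update rule: p ← p + [m·(1−p) − e·p]·Δt with Δt = 1.
  1  |  dp/dt·Δt = +0.203638  |  p_1 = 0.709638
  2  |  dp/dt·Δt = +0.004684  |  p_2 = 0.714322
  3  |  dp/dt·Δt = +0.000108  |  p_3 = 0.714429
  4  |  dp/dt·Δt = +0.000002  |  p_4 = 0.714432
  5  |  dp/dt·Δt = +0.000000  |  p_5 = 0.714432

0.714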